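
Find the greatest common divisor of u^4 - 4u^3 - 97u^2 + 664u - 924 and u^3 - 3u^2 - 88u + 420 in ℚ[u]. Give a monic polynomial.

Repeated division with remainder:
  u^4 - 4u^3 - 97u^2 + 664u - 924 = (u - 1)(u^3 - 3u^2 - 88u + 420) + (-12u^2 + 156u - 504)
  u^3 - 3u^2 - 88u + 420 = (-(1/12)u - 5/6)(-12u^2 + 156u - 504) + (0)
Last nonzero remainder: -12u^2 + 156u - 504. Dividing through by -12 gives the monic gcd u^2 - 13u + 42.

u^2 - 13u + 42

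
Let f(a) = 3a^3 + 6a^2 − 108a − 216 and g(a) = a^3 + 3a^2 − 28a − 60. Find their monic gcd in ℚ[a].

a^2 + 8a + 12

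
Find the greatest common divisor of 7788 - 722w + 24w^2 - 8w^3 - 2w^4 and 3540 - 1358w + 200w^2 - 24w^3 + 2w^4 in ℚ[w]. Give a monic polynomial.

Apply the Euclidean algorithm:
  -2w^4 - 8w^3 + 24w^2 - 722w + 7788 = (-1)(2w^4 - 24w^3 + 200w^2 - 1358w + 3540) + (-32w^3 + 224w^2 - 2080w + 11328)
  2w^4 - 24w^3 + 200w^2 - 1358w + 3540 = (-(1/16)w + 5/16)(-32w^3 + 224w^2 - 2080w + 11328) + (0)
Last nonzero remainder: -32w^3 + 224w^2 - 2080w + 11328. Dividing through by -32 gives the monic gcd w^3 - 7w^2 + 65w - 354.

-354 + 65w - 7w^2 + w^3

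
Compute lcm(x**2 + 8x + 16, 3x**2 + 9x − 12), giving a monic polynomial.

x**3 + 7x**2 + 8x − 16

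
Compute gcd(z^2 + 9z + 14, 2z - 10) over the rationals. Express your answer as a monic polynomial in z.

1

By polynomial division,
  z^2 + 9z + 14 = ((1/2)z + 7)(2z - 10) + (84)
  2z - 10 = ((1/42)z - 5/42)(84) + (0)
The last nonzero remainder is the constant 84, so the polynomials are coprime and gcd = 1.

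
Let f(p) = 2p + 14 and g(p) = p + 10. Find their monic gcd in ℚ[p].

Apply the Euclidean algorithm:
  2p + 14 = (2)(p + 10) + (-6)
  p + 10 = (-(1/6)p - 5/3)(-6) + (0)
The last nonzero remainder is the constant -6, so the polynomials are coprime and gcd = 1.

1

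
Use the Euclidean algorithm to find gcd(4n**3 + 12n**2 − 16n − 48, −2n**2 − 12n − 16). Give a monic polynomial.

n + 2

Repeated division with remainder:
  4n**3 + 12n**2 − 16n − 48 = (−2n + 6)(−2n**2 − 12n − 16) + (24n + 48)
  −2n**2 − 12n − 16 = (−(1/12)n − 1/3)(24n + 48) + (0)
Last nonzero remainder: 24n + 48. Dividing through by 24 gives the monic gcd n + 2.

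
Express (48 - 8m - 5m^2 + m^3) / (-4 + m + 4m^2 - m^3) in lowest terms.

Euclidean algorithm in ℚ[m]:
  m^3 - 5m^2 - 8m + 48 = (-1)(-m^3 + 4m^2 + m - 4) + (-m^2 - 7m + 44)
  -m^3 + 4m^2 + m - 4 = (m - 11)(-m^2 - 7m + 44) + (-120m + 480)
  -m^2 - 7m + 44 = ((1/120)m + 11/120)(-120m + 480) + (0)
Last nonzero remainder: -120m + 480. Dividing through by -120 gives the monic gcd m - 4.
Cancel m - 4 from numerator and denominator to get the reduced form.

(12 + m - m^2)/(-1 + m^2)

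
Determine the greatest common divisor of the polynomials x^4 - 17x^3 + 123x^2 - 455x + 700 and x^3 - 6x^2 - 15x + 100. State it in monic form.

Euclidean algorithm in ℚ[x]:
  x^4 - 17x^3 + 123x^2 - 455x + 700 = (x - 11)(x^3 - 6x^2 - 15x + 100) + (72x^2 - 720x + 1800)
  x^3 - 6x^2 - 15x + 100 = ((1/72)x + 1/18)(72x^2 - 720x + 1800) + (0)
Last nonzero remainder: 72x^2 - 720x + 1800. Dividing through by 72 gives the monic gcd x^2 - 10x + 25.

x^2 - 10x + 25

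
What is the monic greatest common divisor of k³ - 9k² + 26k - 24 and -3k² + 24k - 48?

Apply the Euclidean algorithm:
  k³ - 9k² + 26k - 24 = (-(1/3)k + 1/3)(-3k² + 24k - 48) + (2k - 8)
  -3k² + 24k - 48 = (-(3/2)k + 6)(2k - 8) + (0)
Last nonzero remainder: 2k - 8. Dividing through by 2 gives the monic gcd k - 4.

k - 4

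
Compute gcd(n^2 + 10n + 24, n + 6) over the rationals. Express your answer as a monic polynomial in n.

By polynomial division,
  n^2 + 10n + 24 = (n + 4)(n + 6) + (0)
The last nonzero remainder n + 6 is already monic.

n + 6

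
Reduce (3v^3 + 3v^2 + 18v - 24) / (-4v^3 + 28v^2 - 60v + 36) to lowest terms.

(-3v^2 - 6v - 24)/(4v^2 - 24v + 36)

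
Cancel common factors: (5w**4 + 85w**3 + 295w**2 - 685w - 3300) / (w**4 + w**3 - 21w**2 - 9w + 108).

By polynomial division,
  5w**4 + 85w**3 + 295w**2 - 685w - 3300 = (5)(w**4 + w**3 - 21w**2 - 9w + 108) + (80w**3 + 400w**2 - 640w - 3840)
  w**4 + w**3 - 21w**2 - 9w + 108 = ((1/80)w - 1/20)(80w**3 + 400w**2 - 640w - 3840) + (7w**2 + 7w - 84)
  80w**3 + 400w**2 - 640w - 3840 = ((80/7)w + 320/7)(7w**2 + 7w - 84) + (0)
Last nonzero remainder: 7w**2 + 7w - 84. Dividing through by 7 gives the monic gcd w**2 + w - 12.
Cancel w**2 + w - 12 from numerator and denominator to get the reduced form.

(5w**2 + 80w + 275)/(w**2 - 9)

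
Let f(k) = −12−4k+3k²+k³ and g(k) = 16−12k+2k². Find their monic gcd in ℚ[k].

Repeated division with remainder:
  k³+3k²−4k−12 = ((1/2)k+9/2)(2k²−12k+16) + (42k−84)
  2k²−12k+16 = ((1/21)k−4/21)(42k−84) + (0)
Last nonzero remainder: 42k−84. Dividing through by 42 gives the monic gcd k−2.

−2+k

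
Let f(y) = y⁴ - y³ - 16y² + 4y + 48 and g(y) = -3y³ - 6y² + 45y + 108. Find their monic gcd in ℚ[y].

y² - y - 12

Apply the Euclidean algorithm:
  y⁴ - y³ - 16y² + 4y + 48 = (-(1/3)y + 1)(-3y³ - 6y² + 45y + 108) + (5y² - 5y - 60)
  -3y³ - 6y² + 45y + 108 = (-(3/5)y - 9/5)(5y² - 5y - 60) + (0)
Last nonzero remainder: 5y² - 5y - 60. Dividing through by 5 gives the monic gcd y² - y - 12.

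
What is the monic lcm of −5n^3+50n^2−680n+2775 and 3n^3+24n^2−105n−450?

n^5+3n^4+36n^3+913n^2−3135n−16650

Euclidean algorithm in ℚ[n]:
  −5n^3+50n^2−680n+2775 = (−5/3)(3n^3+24n^2−105n−450) + (90n^2−855n+2025)
  3n^3+24n^2−105n−450 = ((1/30)n+7/12)(90n^2−855n+2025) + ((1305/4)n−6525/4)
  90n^2−855n+2025 = ((8/29)n−36/29)((1305/4)n−6525/4) + (0)
Last nonzero remainder: (1305/4)n−6525/4. Dividing through by 1305/4 gives the monic gcd n−5.
Then lcm(f, g) = f·g / gcd(f, g); expanding and making the result monic gives the answer.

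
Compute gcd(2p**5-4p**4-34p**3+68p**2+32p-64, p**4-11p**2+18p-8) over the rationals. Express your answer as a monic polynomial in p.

p**3+p**2-10p+8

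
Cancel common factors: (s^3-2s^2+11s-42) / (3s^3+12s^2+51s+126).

Euclidean algorithm in ℚ[s]:
  s^3-2s^2+11s-42 = (1/3)(3s^3+12s^2+51s+126) + (-6s^2-6s-84)
  3s^3+12s^2+51s+126 = (-(1/2)s-3/2)(-6s^2-6s-84) + (0)
Last nonzero remainder: -6s^2-6s-84. Dividing through by -6 gives the monic gcd s^2+s+14.
Cancel s^2+s+14 from numerator and denominator to get the reduced form.

(s-3)/(3s+9)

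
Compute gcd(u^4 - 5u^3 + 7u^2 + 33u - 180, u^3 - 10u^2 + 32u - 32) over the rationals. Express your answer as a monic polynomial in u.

Repeated division with remainder:
  u^4 - 5u^3 + 7u^2 + 33u - 180 = (u + 5)(u^3 - 10u^2 + 32u - 32) + (25u^2 - 95u - 20)
  u^3 - 10u^2 + 32u - 32 = ((1/25)u - 31/125)(25u^2 - 95u - 20) + ((231/25)u - 924/25)
  25u^2 - 95u - 20 = ((625/231)u + 125/231)((231/25)u - 924/25) + (0)
Last nonzero remainder: (231/25)u - 924/25. Dividing through by 231/25 gives the monic gcd u - 4.

u - 4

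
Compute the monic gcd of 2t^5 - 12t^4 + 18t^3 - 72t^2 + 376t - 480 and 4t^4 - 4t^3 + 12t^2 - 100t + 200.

t^2 + 3t + 10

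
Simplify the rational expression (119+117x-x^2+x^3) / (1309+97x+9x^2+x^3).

Repeated division with remainder:
  x^3-x^2+117x+119 = (x^3+9x^2+97x+1309) + (-10x^2+20x-1190)
  x^3+9x^2+97x+1309 = (-(1/10)x-11/10)(-10x^2+20x-1190) + (0)
Last nonzero remainder: -10x^2+20x-1190. Dividing through by -10 gives the monic gcd x^2-2x+119.
Cancel x^2-2x+119 from numerator and denominator to get the reduced form.

(1+x)/(11+x)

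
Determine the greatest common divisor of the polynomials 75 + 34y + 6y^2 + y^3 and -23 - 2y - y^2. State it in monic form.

Apply the Euclidean algorithm:
  y^3 + 6y^2 + 34y + 75 = (-y - 4)(-y^2 - 2y - 23) + (3y - 17)
  -y^2 - 2y - 23 = (-(1/3)y - 23/9)(3y - 17) + (-598/9)
  3y - 17 = (-(27/598)y + 153/598)(-598/9) + (0)
The last nonzero remainder is the constant -598/9, so the polynomials are coprime and gcd = 1.

1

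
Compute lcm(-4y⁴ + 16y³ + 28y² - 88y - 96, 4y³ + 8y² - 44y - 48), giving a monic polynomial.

Repeated division with remainder:
  -4y⁴ + 16y³ + 28y² - 88y - 96 = (-y + 6)(4y³ + 8y² - 44y - 48) + (-64y² + 128y + 192)
  4y³ + 8y² - 44y - 48 = (-(1/16)y - 1/4)(-64y² + 128y + 192) + (0)
Last nonzero remainder: -64y² + 128y + 192. Dividing through by -64 gives the monic gcd y² - 2y - 3.
Then lcm(f, g) = f·g / gcd(f, g); expanding and making the result monic gives the answer.

y⁵ - 23y³ - 6y² + 112y + 96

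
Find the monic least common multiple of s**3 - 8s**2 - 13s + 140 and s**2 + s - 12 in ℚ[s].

Euclidean algorithm in ℚ[s]:
  s**3 - 8s**2 - 13s + 140 = (s - 9)(s**2 + s - 12) + (8s + 32)
  s**2 + s - 12 = ((1/8)s - 3/8)(8s + 32) + (0)
Last nonzero remainder: 8s + 32. Dividing through by 8 gives the monic gcd s + 4.
Then lcm(f, g) = f·g / gcd(f, g); expanding and making the result monic gives the answer.

s**4 - 11s**3 + 11s**2 + 179s - 420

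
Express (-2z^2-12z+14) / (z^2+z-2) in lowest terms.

(-2z-14)/(z+2)

Repeated division with remainder:
  -2z^2-12z+14 = (-2)(z^2+z-2) + (-10z+10)
  z^2+z-2 = (-(1/10)z-1/5)(-10z+10) + (0)
Last nonzero remainder: -10z+10. Dividing through by -10 gives the monic gcd z-1.
Cancel z-1 from numerator and denominator to get the reduced form.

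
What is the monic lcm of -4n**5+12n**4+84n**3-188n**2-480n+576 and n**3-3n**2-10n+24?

Apply the Euclidean algorithm:
  -4n**5+12n**4+84n**3-188n**2-480n+576 = (-4n**2+44)(n**3-3n**2-10n+24) + (40n**2-40n-480)
  n**3-3n**2-10n+24 = ((1/40)n-1/20)(40n**2-40n-480) + (0)
Last nonzero remainder: 40n**2-40n-480. Dividing through by 40 gives the monic gcd n**2-n-12.
Then lcm(f, g) = f·g / gcd(f, g); expanding and making the result monic gives the answer.

n**6-5n**5-15n**4+89n**3+26n**2-384n+288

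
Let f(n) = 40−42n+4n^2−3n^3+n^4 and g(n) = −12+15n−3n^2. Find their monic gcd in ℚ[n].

Apply the Euclidean algorithm:
  n^4−3n^3+4n^2−42n+40 = (−(1/3)n^2−(2/3)n−10/3)(−3n^2+15n−12) + (0)
Last nonzero remainder: −3n^2+15n−12. Dividing through by −3 gives the monic gcd n^2−5n+4.

4−5n+n^2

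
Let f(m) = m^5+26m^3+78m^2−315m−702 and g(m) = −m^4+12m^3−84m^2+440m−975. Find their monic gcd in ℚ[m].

m^2−2m+39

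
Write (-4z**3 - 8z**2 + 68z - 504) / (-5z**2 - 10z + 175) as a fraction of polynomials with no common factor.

(4z**2 - 20z + 72)/(5z - 25)

Repeated division with remainder:
  -4z**3 - 8z**2 + 68z - 504 = ((4/5)z)(-5z**2 - 10z + 175) + (-72z - 504)
  -5z**2 - 10z + 175 = ((5/72)z - 25/72)(-72z - 504) + (0)
Last nonzero remainder: -72z - 504. Dividing through by -72 gives the monic gcd z + 7.
Cancel z + 7 from numerator and denominator to get the reduced form.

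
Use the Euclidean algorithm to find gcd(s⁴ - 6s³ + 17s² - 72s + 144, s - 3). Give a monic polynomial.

Apply the Euclidean algorithm:
  s⁴ - 6s³ + 17s² - 72s + 144 = (s³ - 3s² + 8s - 48)(s - 3) + (0)
The last nonzero remainder s - 3 is already monic.

s - 3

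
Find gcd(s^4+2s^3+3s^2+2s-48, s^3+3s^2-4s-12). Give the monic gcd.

s^2+s-6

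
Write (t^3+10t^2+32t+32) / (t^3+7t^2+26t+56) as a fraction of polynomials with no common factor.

By polynomial division,
  t^3+10t^2+32t+32 = (t^3+7t^2+26t+56) + (3t^2+6t-24)
  t^3+7t^2+26t+56 = ((1/3)t+5/3)(3t^2+6t-24) + (24t+96)
  3t^2+6t-24 = ((1/8)t-1/4)(24t+96) + (0)
Last nonzero remainder: 24t+96. Dividing through by 24 gives the monic gcd t+4.
Cancel t+4 from numerator and denominator to get the reduced form.

(t^2+6t+8)/(t^2+3t+14)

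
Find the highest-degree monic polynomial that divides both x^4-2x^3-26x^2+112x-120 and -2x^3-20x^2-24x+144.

By polynomial division,
  x^4-2x^3-26x^2+112x-120 = (-(1/2)x+6)(-2x^3-20x^2-24x+144) + (82x^2+328x-984)
  -2x^3-20x^2-24x+144 = (-(1/41)x-6/41)(82x^2+328x-984) + (0)
Last nonzero remainder: 82x^2+328x-984. Dividing through by 82 gives the monic gcd x^2+4x-12.

x^2+4x-12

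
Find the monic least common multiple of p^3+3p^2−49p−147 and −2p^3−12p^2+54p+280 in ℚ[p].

Euclidean algorithm in ℚ[p]:
  p^3+3p^2−49p−147 = (−1/2)(−2p^3−12p^2+54p+280) + (−3p^2−22p−7)
  −2p^3−12p^2+54p+280 = ((2/3)p−8/9)(−3p^2−22p−7) + ((352/9)p+2464/9)
  −3p^2−22p−7 = (−(27/352)p−9/352)((352/9)p+2464/9) + (0)
Last nonzero remainder: (352/9)p+2464/9. Dividing through by 352/9 gives the monic gcd p+7.
Then lcm(f, g) = f·g / gcd(f, g); expanding and making the result monic gives the answer.

p^5+2p^4−72p^3−158p^2+1127p+2940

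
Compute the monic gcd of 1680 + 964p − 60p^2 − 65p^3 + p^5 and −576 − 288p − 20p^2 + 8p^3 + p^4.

24 + 10p + p^2

Repeated division with remainder:
  p^5 − 65p^3 − 60p^2 + 964p + 1680 = (p − 8)(p^4 + 8p^3 − 20p^2 − 288p − 576) + (19p^3 + 68p^2 − 764p − 2928)
  p^4 + 8p^3 − 20p^2 − 288p − 576 = ((1/19)p + 84/361)(19p^3 + 68p^2 − 764p − 2928) + ((1584/361)p^2 + (15840/361)p + 38016/361)
  19p^3 + 68p^2 − 764p − 2928 = ((6859/1584)p − 22021/792)((1584/361)p^2 + (15840/361)p + 38016/361) + (0)
Last nonzero remainder: (1584/361)p^2 + (15840/361)p + 38016/361. Dividing through by 1584/361 gives the monic gcd p^2 + 10p + 24.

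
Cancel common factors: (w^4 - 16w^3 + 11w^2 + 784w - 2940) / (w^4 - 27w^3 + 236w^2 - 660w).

Euclidean algorithm in ℚ[w]:
  w^4 - 16w^3 + 11w^2 + 784w - 2940 = (w^4 - 27w^3 + 236w^2 - 660w) + (11w^3 - 225w^2 + 1444w - 2940)
  w^4 - 27w^3 + 236w^2 - 660w = ((1/11)w - 72/121)(11w^3 - 225w^2 + 1444w - 2940) + (-(3528/121)w^2 + (56448/121)w - 211680/121)
  11w^3 - 225w^2 + 1444w - 2940 = (-(1331/3528)w + 121/72)(-(3528/121)w^2 + (56448/121)w - 211680/121) + (0)
Last nonzero remainder: -(3528/121)w^2 + (56448/121)w - 211680/121. Dividing through by -3528/121 gives the monic gcd w^2 - 16w + 60.
Cancel w^2 - 16w + 60 from numerator and denominator to get the reduced form.

(w^2 - 49)/(w^2 - 11w)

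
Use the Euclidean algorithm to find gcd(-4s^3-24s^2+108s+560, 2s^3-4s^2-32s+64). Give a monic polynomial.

s+4

Repeated division with remainder:
  -4s^3-24s^2+108s+560 = (-2)(2s^3-4s^2-32s+64) + (-32s^2+44s+688)
  2s^3-4s^2-32s+64 = (-(1/16)s+5/128)(-32s^2+44s+688) + ((297/32)s+297/8)
  -32s^2+44s+688 = (-(1024/297)s+5504/297)((297/32)s+297/8) + (0)
Last nonzero remainder: (297/32)s+297/8. Dividing through by 297/32 gives the monic gcd s+4.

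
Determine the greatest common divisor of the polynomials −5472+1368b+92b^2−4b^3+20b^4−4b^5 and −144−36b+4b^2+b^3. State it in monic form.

−24−2b+b^2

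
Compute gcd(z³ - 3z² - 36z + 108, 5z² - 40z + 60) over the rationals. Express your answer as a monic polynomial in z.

z - 6

Euclidean algorithm in ℚ[z]:
  z³ - 3z² - 36z + 108 = ((1/5)z + 1)(5z² - 40z + 60) + (-8z + 48)
  5z² - 40z + 60 = (-(5/8)z + 5/4)(-8z + 48) + (0)
Last nonzero remainder: -8z + 48. Dividing through by -8 gives the monic gcd z - 6.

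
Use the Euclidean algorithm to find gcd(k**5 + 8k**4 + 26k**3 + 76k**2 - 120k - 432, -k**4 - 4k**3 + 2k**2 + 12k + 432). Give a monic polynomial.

k**3 + 8k**2 + 30k + 108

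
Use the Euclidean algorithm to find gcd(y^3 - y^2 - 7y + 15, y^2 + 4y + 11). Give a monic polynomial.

1

Euclidean algorithm in ℚ[y]:
  y^3 - y^2 - 7y + 15 = (y - 5)(y^2 + 4y + 11) + (2y + 70)
  y^2 + 4y + 11 = ((1/2)y - 31/2)(2y + 70) + (1096)
  2y + 70 = ((1/548)y + 35/548)(1096) + (0)
The last nonzero remainder is the constant 1096, so the polynomials are coprime and gcd = 1.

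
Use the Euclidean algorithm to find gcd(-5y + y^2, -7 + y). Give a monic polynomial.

1

By polynomial division,
  y^2 - 5y = (y + 2)(y - 7) + (14)
  y - 7 = ((1/14)y - 1/2)(14) + (0)
The last nonzero remainder is the constant 14, so the polynomials are coprime and gcd = 1.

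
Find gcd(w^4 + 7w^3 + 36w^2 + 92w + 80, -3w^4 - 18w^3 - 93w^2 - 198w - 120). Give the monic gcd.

w^3 + 5w^2 + 26w + 40

By polynomial division,
  w^4 + 7w^3 + 36w^2 + 92w + 80 = (-1/3)(-3w^4 - 18w^3 - 93w^2 - 198w - 120) + (w^3 + 5w^2 + 26w + 40)
  -3w^4 - 18w^3 - 93w^2 - 198w - 120 = (-3w - 3)(w^3 + 5w^2 + 26w + 40) + (0)
The last nonzero remainder w^3 + 5w^2 + 26w + 40 is already monic.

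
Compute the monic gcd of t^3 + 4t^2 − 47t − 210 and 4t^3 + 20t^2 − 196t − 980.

Repeated division with remainder:
  t^3 + 4t^2 − 47t − 210 = (1/4)(4t^3 + 20t^2 − 196t − 980) + (−t^2 + 2t + 35)
  4t^3 + 20t^2 − 196t − 980 = (−4t − 28)(−t^2 + 2t + 35) + (0)
Last nonzero remainder: −t^2 + 2t + 35. Dividing through by −1 gives the monic gcd t^2 − 2t − 35.

t^2 − 2t − 35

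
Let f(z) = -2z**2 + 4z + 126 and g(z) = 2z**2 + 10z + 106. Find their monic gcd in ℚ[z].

By polynomial division,
  -2z**2 + 4z + 126 = (-1)(2z**2 + 10z + 106) + (14z + 232)
  2z**2 + 10z + 106 = ((1/7)z - 81/49)(14z + 232) + (23986/49)
  14z + 232 = ((343/11993)z + 5684/11993)(23986/49) + (0)
The last nonzero remainder is the constant 23986/49, so the polynomials are coprime and gcd = 1.

1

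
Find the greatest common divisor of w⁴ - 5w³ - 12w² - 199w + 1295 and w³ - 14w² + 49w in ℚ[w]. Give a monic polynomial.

Apply the Euclidean algorithm:
  w⁴ - 5w³ - 12w² - 199w + 1295 = (w + 9)(w³ - 14w² + 49w) + (65w² - 640w + 1295)
  w³ - 14w² + 49w = ((1/65)w - 54/845)(65w² - 640w + 1295) + (-(1998/169)w + 13986/169)
  65w² - 640w + 1295 = (-(10985/1998)w + 845/54)(-(1998/169)w + 13986/169) + (0)
Last nonzero remainder: -(1998/169)w + 13986/169. Dividing through by -1998/169 gives the monic gcd w - 7.

w - 7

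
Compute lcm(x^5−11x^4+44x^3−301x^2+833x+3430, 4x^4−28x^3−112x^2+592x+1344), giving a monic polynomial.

x^7−13x^6+42x^5−125x^4+379x^3+8988x^2−26852x−82320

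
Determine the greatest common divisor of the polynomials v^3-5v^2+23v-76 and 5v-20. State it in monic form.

v-4

By polynomial division,
  v^3-5v^2+23v-76 = ((1/5)v^2-(1/5)v+19/5)(5v-20) + (0)
Last nonzero remainder: 5v-20. Dividing through by 5 gives the monic gcd v-4.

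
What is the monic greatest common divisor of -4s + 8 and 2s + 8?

1

By polynomial division,
  -4s + 8 = (-2)(2s + 8) + (24)
  2s + 8 = ((1/12)s + 1/3)(24) + (0)
The last nonzero remainder is the constant 24, so the polynomials are coprime and gcd = 1.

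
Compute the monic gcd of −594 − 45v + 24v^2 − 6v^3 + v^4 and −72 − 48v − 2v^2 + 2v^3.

−18 − 3v + v^2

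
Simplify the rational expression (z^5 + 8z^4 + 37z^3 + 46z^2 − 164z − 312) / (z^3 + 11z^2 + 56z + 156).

(z^3 + 3z^2 − 4z − 12)/(z + 6)

Repeated division with remainder:
  z^5 + 8z^4 + 37z^3 + 46z^2 − 164z − 312 = (z^2 − 3z + 14)(z^3 + 11z^2 + 56z + 156) + (−96z^2 − 480z − 2496)
  z^3 + 11z^2 + 56z + 156 = (−(1/96)z − 1/16)(−96z^2 − 480z − 2496) + (0)
Last nonzero remainder: −96z^2 − 480z − 2496. Dividing through by −96 gives the monic gcd z^2 + 5z + 26.
Cancel z^2 + 5z + 26 from numerator and denominator to get the reduced form.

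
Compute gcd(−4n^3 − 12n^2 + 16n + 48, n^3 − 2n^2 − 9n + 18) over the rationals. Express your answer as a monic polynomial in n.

By polynomial division,
  −4n^3 − 12n^2 + 16n + 48 = (−4)(n^3 − 2n^2 − 9n + 18) + (−20n^2 − 20n + 120)
  n^3 − 2n^2 − 9n + 18 = (−(1/20)n + 3/20)(−20n^2 − 20n + 120) + (0)
Last nonzero remainder: −20n^2 − 20n + 120. Dividing through by −20 gives the monic gcd n^2 + n − 6.

n^2 + n − 6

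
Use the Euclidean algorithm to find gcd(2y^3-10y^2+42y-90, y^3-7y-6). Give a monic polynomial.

y-3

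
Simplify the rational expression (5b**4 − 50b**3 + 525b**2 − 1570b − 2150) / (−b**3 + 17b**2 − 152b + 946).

Euclidean algorithm in ℚ[b]:
  5b**4 − 50b**3 + 525b**2 − 1570b − 2150 = (−5b − 35)(−b**3 + 17b**2 − 152b + 946) + (360b**2 − 2160b + 30960)
  −b**3 + 17b**2 − 152b + 946 = (−(1/360)b + 11/360)(360b**2 − 2160b + 30960) + (0)
Last nonzero remainder: 360b**2 − 2160b + 30960. Dividing through by 360 gives the monic gcd b**2 − 6b + 86.
Cancel b**2 − 6b + 86 from numerator and denominator to get the reduced form.

(−5b**2 + 20b + 25)/(b − 11)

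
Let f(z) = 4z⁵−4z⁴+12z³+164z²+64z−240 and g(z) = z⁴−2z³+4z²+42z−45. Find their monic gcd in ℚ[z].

Apply the Euclidean algorithm:
  4z⁵−4z⁴+12z³+164z²+64z−240 = (4z+4)(z⁴−2z³+4z²+42z−45) + (4z³−20z²+76z−60)
  z⁴−2z³+4z²+42z−45 = ((1/4)z+3/4)(4z³−20z²+76z−60) + (0)
Last nonzero remainder: 4z³−20z²+76z−60. Dividing through by 4 gives the monic gcd z³−5z²+19z−15.

z³−5z²+19z−15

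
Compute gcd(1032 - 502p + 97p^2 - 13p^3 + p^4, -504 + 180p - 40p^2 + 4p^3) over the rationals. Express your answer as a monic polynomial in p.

-6 + p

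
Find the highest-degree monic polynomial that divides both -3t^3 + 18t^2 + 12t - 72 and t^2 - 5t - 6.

Euclidean algorithm in ℚ[t]:
  -3t^3 + 18t^2 + 12t - 72 = (-3t + 3)(t^2 - 5t - 6) + (9t - 54)
  t^2 - 5t - 6 = ((1/9)t + 1/9)(9t - 54) + (0)
Last nonzero remainder: 9t - 54. Dividing through by 9 gives the monic gcd t - 6.

t - 6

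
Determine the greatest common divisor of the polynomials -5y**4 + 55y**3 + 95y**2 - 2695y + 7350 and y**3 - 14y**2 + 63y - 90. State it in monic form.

Euclidean algorithm in ℚ[y]:
  -5y**4 + 55y**3 + 95y**2 - 2695y + 7350 = (-5y - 15)(y**3 - 14y**2 + 63y - 90) + (200y**2 - 2200y + 6000)
  y**3 - 14y**2 + 63y - 90 = ((1/200)y - 3/200)(200y**2 - 2200y + 6000) + (0)
Last nonzero remainder: 200y**2 - 2200y + 6000. Dividing through by 200 gives the monic gcd y**2 - 11y + 30.

y**2 - 11y + 30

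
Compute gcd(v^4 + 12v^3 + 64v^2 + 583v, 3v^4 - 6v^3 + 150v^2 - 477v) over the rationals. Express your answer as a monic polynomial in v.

v^3 + v^2 + 53v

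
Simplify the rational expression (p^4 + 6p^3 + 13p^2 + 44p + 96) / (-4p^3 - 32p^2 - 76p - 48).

(-p^2 + p - 8)/(4p + 4)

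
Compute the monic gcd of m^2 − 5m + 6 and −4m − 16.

1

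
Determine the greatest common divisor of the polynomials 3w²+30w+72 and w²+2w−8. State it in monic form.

Repeated division with remainder:
  3w²+30w+72 = (3)(w²+2w−8) + (24w+96)
  w²+2w−8 = ((1/24)w−1/12)(24w+96) + (0)
Last nonzero remainder: 24w+96. Dividing through by 24 gives the monic gcd w+4.

w+4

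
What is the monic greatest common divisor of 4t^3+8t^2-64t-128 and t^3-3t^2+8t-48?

Repeated division with remainder:
  4t^3+8t^2-64t-128 = (4)(t^3-3t^2+8t-48) + (20t^2-96t+64)
  t^3-3t^2+8t-48 = ((1/20)t+9/100)(20t^2-96t+64) + ((336/25)t-1344/25)
  20t^2-96t+64 = ((125/84)t-25/21)((336/25)t-1344/25) + (0)
Last nonzero remainder: (336/25)t-1344/25. Dividing through by 336/25 gives the monic gcd t-4.

t-4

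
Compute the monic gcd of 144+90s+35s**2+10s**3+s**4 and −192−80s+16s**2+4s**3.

Apply the Euclidean algorithm:
  s**4+10s**3+35s**2+90s+144 = ((1/4)s+3/2)(4s**3+16s**2−80s−192) + (31s**2+258s+432)
  4s**3+16s**2−80s−192 = ((4/31)s−536/961)(31s**2+258s+432) + ((7840/961)s+47040/961)
  31s**2+258s+432 = ((29791/7840)s+8649/980)((7840/961)s+47040/961) + (0)
Last nonzero remainder: (7840/961)s+47040/961. Dividing through by 7840/961 gives the monic gcd s+6.

6+s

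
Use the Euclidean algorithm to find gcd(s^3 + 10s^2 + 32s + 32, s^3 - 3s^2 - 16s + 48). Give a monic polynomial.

s + 4

Repeated division with remainder:
  s^3 + 10s^2 + 32s + 32 = (s^3 - 3s^2 - 16s + 48) + (13s^2 + 48s - 16)
  s^3 - 3s^2 - 16s + 48 = ((1/13)s - 87/169)(13s^2 + 48s - 16) + ((1680/169)s + 6720/169)
  13s^2 + 48s - 16 = ((2197/1680)s - 169/420)((1680/169)s + 6720/169) + (0)
Last nonzero remainder: (1680/169)s + 6720/169. Dividing through by 1680/169 gives the monic gcd s + 4.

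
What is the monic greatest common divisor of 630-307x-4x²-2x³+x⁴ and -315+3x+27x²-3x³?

-7+x

Repeated division with remainder:
  x⁴-2x³-4x²-307x+630 = (-(1/3)x-7/3)(-3x³+27x²+3x-315) + (60x²-405x-105)
  -3x³+27x²+3x-315 = (-(1/20)x+9/80)(60x²-405x-105) + ((693/16)x-4851/16)
  60x²-405x-105 = ((320/231)x+80/231)((693/16)x-4851/16) + (0)
Last nonzero remainder: (693/16)x-4851/16. Dividing through by 693/16 gives the monic gcd x-7.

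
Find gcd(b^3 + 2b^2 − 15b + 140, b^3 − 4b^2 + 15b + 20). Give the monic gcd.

Apply the Euclidean algorithm:
  b^3 + 2b^2 − 15b + 140 = (b^3 − 4b^2 + 15b + 20) + (6b^2 − 30b + 120)
  b^3 − 4b^2 + 15b + 20 = ((1/6)b + 1/6)(6b^2 − 30b + 120) + (0)
Last nonzero remainder: 6b^2 − 30b + 120. Dividing through by 6 gives the monic gcd b^2 − 5b + 20.

b^2 − 5b + 20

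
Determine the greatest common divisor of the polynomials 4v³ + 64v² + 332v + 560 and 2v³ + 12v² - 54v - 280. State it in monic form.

v² + 11v + 28

Euclidean algorithm in ℚ[v]:
  4v³ + 64v² + 332v + 560 = (2)(2v³ + 12v² - 54v - 280) + (40v² + 440v + 1120)
  2v³ + 12v² - 54v - 280 = ((1/20)v - 1/4)(40v² + 440v + 1120) + (0)
Last nonzero remainder: 40v² + 440v + 1120. Dividing through by 40 gives the monic gcd v² + 11v + 28.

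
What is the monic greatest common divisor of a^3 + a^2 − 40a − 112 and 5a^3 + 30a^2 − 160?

a^2 + 8a + 16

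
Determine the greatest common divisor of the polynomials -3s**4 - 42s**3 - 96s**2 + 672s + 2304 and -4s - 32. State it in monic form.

s + 8

Euclidean algorithm in ℚ[s]:
  -3s**4 - 42s**3 - 96s**2 + 672s + 2304 = ((3/4)s**3 + (9/2)s**2 - 12s - 72)(-4s - 32) + (0)
Last nonzero remainder: -4s - 32. Dividing through by -4 gives the monic gcd s + 8.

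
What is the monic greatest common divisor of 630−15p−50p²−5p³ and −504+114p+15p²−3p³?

6+p

Euclidean algorithm in ℚ[p]:
  −5p³−50p²−15p+630 = (5/3)(−3p³+15p²+114p−504) + (−75p²−205p+1470)
  −3p³+15p²+114p−504 = ((1/25)p−116/375)(−75p²−205p+1470) + (−(616/75)p−1232/25)
  −75p²−205p+1470 = ((5625/616)p−2625/88)(−(616/75)p−1232/25) + (0)
Last nonzero remainder: −(616/75)p−1232/25. Dividing through by −616/75 gives the monic gcd p+6.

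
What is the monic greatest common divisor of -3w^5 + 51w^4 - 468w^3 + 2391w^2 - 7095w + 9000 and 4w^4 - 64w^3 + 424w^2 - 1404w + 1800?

w^3 - 10w^2 + 46w - 75

Apply the Euclidean algorithm:
  -3w^5 + 51w^4 - 468w^3 + 2391w^2 - 7095w + 9000 = (-(3/4)w + 3/4)(4w^4 - 64w^3 + 424w^2 - 1404w + 1800) + (-102w^3 + 1020w^2 - 4692w + 7650)
  4w^4 - 64w^3 + 424w^2 - 1404w + 1800 = (-(2/51)w + 4/17)(-102w^3 + 1020w^2 - 4692w + 7650) + (0)
Last nonzero remainder: -102w^3 + 1020w^2 - 4692w + 7650. Dividing through by -102 gives the monic gcd w^3 - 10w^2 + 46w - 75.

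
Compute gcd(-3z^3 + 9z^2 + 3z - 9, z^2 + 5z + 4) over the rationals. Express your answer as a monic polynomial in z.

By polynomial division,
  -3z^3 + 9z^2 + 3z - 9 = (-3z + 24)(z^2 + 5z + 4) + (-105z - 105)
  z^2 + 5z + 4 = (-(1/105)z - 4/105)(-105z - 105) + (0)
Last nonzero remainder: -105z - 105. Dividing through by -105 gives the monic gcd z + 1.

z + 1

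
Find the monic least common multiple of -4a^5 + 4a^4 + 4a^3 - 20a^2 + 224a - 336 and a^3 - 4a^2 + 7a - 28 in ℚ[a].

a^6 - 5a^5 + 3a^4 + 9a^3 - 76a^2 + 308a - 336

Apply the Euclidean algorithm:
  -4a^5 + 4a^4 + 4a^3 - 20a^2 + 224a - 336 = (-4a^2 - 12a - 16)(a^3 - 4a^2 + 7a - 28) + (-112a^2 - 784)
  a^3 - 4a^2 + 7a - 28 = (-(1/112)a + 1/28)(-112a^2 - 784) + (0)
Last nonzero remainder: -112a^2 - 784. Dividing through by -112 gives the monic gcd a^2 + 7.
Then lcm(f, g) = f·g / gcd(f, g); expanding and making the result monic gives the answer.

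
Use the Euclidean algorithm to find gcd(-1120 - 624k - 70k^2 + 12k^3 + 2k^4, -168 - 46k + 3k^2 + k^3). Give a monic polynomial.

-28 - 3k + k^2

By polynomial division,
  2k^4 + 12k^3 - 70k^2 - 624k - 1120 = (2k + 6)(k^3 + 3k^2 - 46k - 168) + (4k^2 - 12k - 112)
  k^3 + 3k^2 - 46k - 168 = ((1/4)k + 3/2)(4k^2 - 12k - 112) + (0)
Last nonzero remainder: 4k^2 - 12k - 112. Dividing through by 4 gives the monic gcd k^2 - 3k - 28.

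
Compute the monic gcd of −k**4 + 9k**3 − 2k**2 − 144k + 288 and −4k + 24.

k − 6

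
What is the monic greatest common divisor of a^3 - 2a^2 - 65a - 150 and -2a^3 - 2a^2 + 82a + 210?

By polynomial division,
  a^3 - 2a^2 - 65a - 150 = (-1/2)(-2a^3 - 2a^2 + 82a + 210) + (-3a^2 - 24a - 45)
  -2a^3 - 2a^2 + 82a + 210 = ((2/3)a - 14/3)(-3a^2 - 24a - 45) + (0)
Last nonzero remainder: -3a^2 - 24a - 45. Dividing through by -3 gives the monic gcd a^2 + 8a + 15.

a^2 + 8a + 15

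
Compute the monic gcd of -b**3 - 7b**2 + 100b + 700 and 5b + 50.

b + 10

By polynomial division,
  -b**3 - 7b**2 + 100b + 700 = (-(1/5)b**2 + (3/5)b + 14)(5b + 50) + (0)
Last nonzero remainder: 5b + 50. Dividing through by 5 gives the monic gcd b + 10.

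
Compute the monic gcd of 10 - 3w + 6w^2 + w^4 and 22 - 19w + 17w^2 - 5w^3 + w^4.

2 - w + w^2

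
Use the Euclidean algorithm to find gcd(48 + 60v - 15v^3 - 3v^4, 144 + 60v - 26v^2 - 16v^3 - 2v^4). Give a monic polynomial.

-8 + 2v + v^2

Euclidean algorithm in ℚ[v]:
  -3v^4 - 15v^3 + 60v + 48 = (3/2)(-2v^4 - 16v^3 - 26v^2 + 60v + 144) + (9v^3 + 39v^2 - 30v - 168)
  -2v^4 - 16v^3 - 26v^2 + 60v + 144 = (-(2/9)v - 22/27)(9v^3 + 39v^2 - 30v - 168) + (-(8/9)v^2 - (16/9)v + 64/9)
  9v^3 + 39v^2 - 30v - 168 = (-(81/8)v - 189/8)(-(8/9)v^2 - (16/9)v + 64/9) + (0)
Last nonzero remainder: -(8/9)v^2 - (16/9)v + 64/9. Dividing through by -8/9 gives the monic gcd v^2 + 2v - 8.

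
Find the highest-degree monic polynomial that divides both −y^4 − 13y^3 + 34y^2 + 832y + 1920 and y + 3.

y + 3

Repeated division with remainder:
  −y^4 − 13y^3 + 34y^2 + 832y + 1920 = (−y^3 − 10y^2 + 64y + 640)(y + 3) + (0)
The last nonzero remainder y + 3 is already monic.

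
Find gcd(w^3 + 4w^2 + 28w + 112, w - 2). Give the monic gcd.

1

By polynomial division,
  w^3 + 4w^2 + 28w + 112 = (w^2 + 6w + 40)(w - 2) + (192)
  w - 2 = ((1/192)w - 1/96)(192) + (0)
The last nonzero remainder is the constant 192, so the polynomials are coprime and gcd = 1.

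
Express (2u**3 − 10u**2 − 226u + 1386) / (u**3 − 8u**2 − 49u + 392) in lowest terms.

(2u**2 + 4u − 198)/(u**2 − u − 56)

Repeated division with remainder:
  2u**3 − 10u**2 − 226u + 1386 = (2)(u**3 − 8u**2 − 49u + 392) + (6u**2 − 128u + 602)
  u**3 − 8u**2 − 49u + 392 = ((1/6)u + 20/9)(6u**2 − 128u + 602) + ((1216/9)u − 8512/9)
  6u**2 − 128u + 602 = ((27/608)u − 387/608)((1216/9)u − 8512/9) + (0)
Last nonzero remainder: (1216/9)u − 8512/9. Dividing through by 1216/9 gives the monic gcd u − 7.
Cancel u − 7 from numerator and denominator to get the reduced form.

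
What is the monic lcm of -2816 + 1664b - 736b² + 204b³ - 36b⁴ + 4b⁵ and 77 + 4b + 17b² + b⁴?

-4928 + 2208b - 1576b² + 589b³ - 196b⁴ + 49b⁵ - 8b⁶ + b⁷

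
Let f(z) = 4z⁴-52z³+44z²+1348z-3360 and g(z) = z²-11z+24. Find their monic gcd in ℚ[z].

z²-11z+24

Apply the Euclidean algorithm:
  4z⁴-52z³+44z²+1348z-3360 = (4z²-8z-140)(z²-11z+24) + (0)
The last nonzero remainder z²-11z+24 is already monic.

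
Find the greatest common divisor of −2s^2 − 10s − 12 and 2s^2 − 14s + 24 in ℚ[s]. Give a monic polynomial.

1

By polynomial division,
  −2s^2 − 10s − 12 = (−1)(2s^2 − 14s + 24) + (−24s + 12)
  2s^2 − 14s + 24 = (−(1/12)s + 13/24)(−24s + 12) + (35/2)
  −24s + 12 = (−(48/35)s + 24/35)(35/2) + (0)
The last nonzero remainder is the constant 35/2, so the polynomials are coprime and gcd = 1.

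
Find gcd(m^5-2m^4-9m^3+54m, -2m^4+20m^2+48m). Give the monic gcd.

m^3+4m^2+6m

By polynomial division,
  m^5-2m^4-9m^3+54m = (-(1/2)m+1)(-2m^4+20m^2+48m) + (m^3+4m^2+6m)
  -2m^4+20m^2+48m = (-2m+8)(m^3+4m^2+6m) + (0)
The last nonzero remainder m^3+4m^2+6m is already monic.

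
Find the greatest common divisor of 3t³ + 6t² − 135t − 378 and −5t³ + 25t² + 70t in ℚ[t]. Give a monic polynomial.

By polynomial division,
  3t³ + 6t² − 135t − 378 = (−3/5)(−5t³ + 25t² + 70t) + (21t² − 93t − 378)
  −5t³ + 25t² + 70t = (−(5/21)t + 20/147)(21t² − 93t − 378) + (−(360/49)t + 360/7)
  21t² − 93t − 378 = (−(343/120)t − 147/20)(−(360/49)t + 360/7) + (0)
Last nonzero remainder: −(360/49)t + 360/7. Dividing through by −360/49 gives the monic gcd t − 7.

t − 7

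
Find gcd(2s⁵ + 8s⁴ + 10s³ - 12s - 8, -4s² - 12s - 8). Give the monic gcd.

s² + 3s + 2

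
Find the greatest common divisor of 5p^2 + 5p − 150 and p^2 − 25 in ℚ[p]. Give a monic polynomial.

Euclidean algorithm in ℚ[p]:
  5p^2 + 5p − 150 = (5)(p^2 − 25) + (5p − 25)
  p^2 − 25 = ((1/5)p + 1)(5p − 25) + (0)
Last nonzero remainder: 5p − 25. Dividing through by 5 gives the monic gcd p − 5.

p − 5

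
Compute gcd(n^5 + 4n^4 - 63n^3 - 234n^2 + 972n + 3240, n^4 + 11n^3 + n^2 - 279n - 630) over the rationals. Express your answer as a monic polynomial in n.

n^3 + 4n^2 - 27n - 90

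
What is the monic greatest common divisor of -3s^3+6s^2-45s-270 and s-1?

1

Euclidean algorithm in ℚ[s]:
  -3s^3+6s^2-45s-270 = (-3s^2+3s-42)(s-1) + (-312)
  s-1 = (-(1/312)s+1/312)(-312) + (0)
The last nonzero remainder is the constant -312, so the polynomials are coprime and gcd = 1.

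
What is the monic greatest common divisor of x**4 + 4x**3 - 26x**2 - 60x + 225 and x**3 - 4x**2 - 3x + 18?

Euclidean algorithm in ℚ[x]:
  x**4 + 4x**3 - 26x**2 - 60x + 225 = (x + 8)(x**3 - 4x**2 - 3x + 18) + (9x**2 - 54x + 81)
  x**3 - 4x**2 - 3x + 18 = ((1/9)x + 2/9)(9x**2 - 54x + 81) + (0)
Last nonzero remainder: 9x**2 - 54x + 81. Dividing through by 9 gives the monic gcd x**2 - 6x + 9.

x**2 - 6x + 9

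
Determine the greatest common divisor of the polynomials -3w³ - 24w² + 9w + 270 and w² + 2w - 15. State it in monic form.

w² + 2w - 15

Apply the Euclidean algorithm:
  -3w³ - 24w² + 9w + 270 = (-3w - 18)(w² + 2w - 15) + (0)
The last nonzero remainder w² + 2w - 15 is already monic.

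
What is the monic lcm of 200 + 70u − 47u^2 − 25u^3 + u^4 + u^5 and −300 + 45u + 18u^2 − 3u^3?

By polynomial division,
  u^5 + u^4 − 25u^3 − 47u^2 + 70u + 200 = (−(1/3)u^2 − (7/3)u − 32/3)(−3u^3 + 18u^2 + 45u − 300) + (150u^2 − 150u − 3000)
  −3u^3 + 18u^2 + 45u − 300 = (−(1/50)u + 1/10)(150u^2 − 150u − 3000) + (0)
Last nonzero remainder: 150u^2 − 150u − 3000. Dividing through by 150 gives the monic gcd u^2 − u − 20.
Then lcm(f, g) = f·g / gcd(f, g); expanding and making the result monic gives the answer.

−1000 − 150u + 305u^2 + 78u^3 − 30u^4 − 4u^5 + u^6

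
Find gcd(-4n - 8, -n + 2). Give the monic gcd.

1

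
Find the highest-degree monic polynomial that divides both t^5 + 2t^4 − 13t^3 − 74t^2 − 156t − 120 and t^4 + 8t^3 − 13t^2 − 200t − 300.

t^2 − 3t − 10

Repeated division with remainder:
  t^5 + 2t^4 − 13t^3 − 74t^2 − 156t − 120 = (t − 6)(t^4 + 8t^3 − 13t^2 − 200t − 300) + (48t^3 + 48t^2 − 1056t − 1920)
  t^4 + 8t^3 − 13t^2 − 200t − 300 = ((1/48)t + 7/48)(48t^3 + 48t^2 − 1056t − 1920) + (2t^2 − 6t − 20)
  48t^3 + 48t^2 − 1056t − 1920 = (24t + 96)(2t^2 − 6t − 20) + (0)
Last nonzero remainder: 2t^2 − 6t − 20. Dividing through by 2 gives the monic gcd t^2 − 3t − 10.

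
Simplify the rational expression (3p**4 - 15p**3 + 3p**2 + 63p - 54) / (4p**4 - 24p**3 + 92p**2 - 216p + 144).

(3p**2 - 3p - 18)/(4p**2 - 8p + 48)

Repeated division with remainder:
  3p**4 - 15p**3 + 3p**2 + 63p - 54 = (3/4)(4p**4 - 24p**3 + 92p**2 - 216p + 144) + (3p**3 - 66p**2 + 225p - 162)
  4p**4 - 24p**3 + 92p**2 - 216p + 144 = ((4/3)p + 64/3)(3p**3 - 66p**2 + 225p - 162) + (1200p**2 - 4800p + 3600)
  3p**3 - 66p**2 + 225p - 162 = ((1/400)p - 9/200)(1200p**2 - 4800p + 3600) + (0)
Last nonzero remainder: 1200p**2 - 4800p + 3600. Dividing through by 1200 gives the monic gcd p**2 - 4p + 3.
Cancel p**2 - 4p + 3 from numerator and denominator to get the reduced form.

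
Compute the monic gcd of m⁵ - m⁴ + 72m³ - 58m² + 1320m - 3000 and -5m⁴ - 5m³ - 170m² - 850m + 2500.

m³ - 4m² + 54m - 100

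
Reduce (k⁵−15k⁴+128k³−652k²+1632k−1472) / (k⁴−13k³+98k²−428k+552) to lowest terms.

Apply the Euclidean algorithm:
  k⁵−15k⁴+128k³−652k²+1632k−1472 = (k−2)(k⁴−13k³+98k²−428k+552) + (4k³−28k²+224k−368)
  k⁴−13k³+98k²−428k+552 = ((1/4)k−3/2)(4k³−28k²+224k−368) + (0)
Last nonzero remainder: 4k³−28k²+224k−368. Dividing through by 4 gives the monic gcd k³−7k²+56k−92.
Cancel k³−7k²+56k−92 from numerator and denominator to get the reduced form.

(k²−8k+16)/(k−6)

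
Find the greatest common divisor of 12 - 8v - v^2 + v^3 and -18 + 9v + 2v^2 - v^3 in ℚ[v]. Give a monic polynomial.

-6 + v + v^2

Euclidean algorithm in ℚ[v]:
  v^3 - v^2 - 8v + 12 = (-1)(-v^3 + 2v^2 + 9v - 18) + (v^2 + v - 6)
  -v^3 + 2v^2 + 9v - 18 = (-v + 3)(v^2 + v - 6) + (0)
The last nonzero remainder v^2 + v - 6 is already monic.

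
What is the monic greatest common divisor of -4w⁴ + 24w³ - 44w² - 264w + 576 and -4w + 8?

w - 2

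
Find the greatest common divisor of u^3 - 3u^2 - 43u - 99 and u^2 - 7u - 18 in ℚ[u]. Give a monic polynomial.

Apply the Euclidean algorithm:
  u^3 - 3u^2 - 43u - 99 = (u + 4)(u^2 - 7u - 18) + (3u - 27)
  u^2 - 7u - 18 = ((1/3)u + 2/3)(3u - 27) + (0)
Last nonzero remainder: 3u - 27. Dividing through by 3 gives the monic gcd u - 9.

u - 9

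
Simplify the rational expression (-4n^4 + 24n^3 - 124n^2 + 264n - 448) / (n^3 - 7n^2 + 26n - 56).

(-4n^2 + 12n - 32)/(n - 4)

Euclidean algorithm in ℚ[n]:
  -4n^4 + 24n^3 - 124n^2 + 264n - 448 = (-4n - 4)(n^3 - 7n^2 + 26n - 56) + (-48n^2 + 144n - 672)
  n^3 - 7n^2 + 26n - 56 = (-(1/48)n + 1/12)(-48n^2 + 144n - 672) + (0)
Last nonzero remainder: -48n^2 + 144n - 672. Dividing through by -48 gives the monic gcd n^2 - 3n + 14.
Cancel n^2 - 3n + 14 from numerator and denominator to get the reduced form.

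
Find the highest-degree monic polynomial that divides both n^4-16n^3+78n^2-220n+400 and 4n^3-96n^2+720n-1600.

n^2-14n+40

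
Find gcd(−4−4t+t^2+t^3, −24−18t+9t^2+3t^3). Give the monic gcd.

−2−t+t^2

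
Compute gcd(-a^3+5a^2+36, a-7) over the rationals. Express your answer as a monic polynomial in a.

Euclidean algorithm in ℚ[a]:
  -a^3+5a^2+36 = (-a^2-2a-14)(a-7) + (-62)
  a-7 = (-(1/62)a+7/62)(-62) + (0)
The last nonzero remainder is the constant -62, so the polynomials are coprime and gcd = 1.

1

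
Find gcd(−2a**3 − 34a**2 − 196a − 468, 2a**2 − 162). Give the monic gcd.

Repeated division with remainder:
  −2a**3 − 34a**2 − 196a − 468 = (−a − 17)(2a**2 − 162) + (−358a − 3222)
  2a**2 − 162 = (−(1/179)a + 9/179)(−358a − 3222) + (0)
Last nonzero remainder: −358a − 3222. Dividing through by −358 gives the monic gcd a + 9.

a + 9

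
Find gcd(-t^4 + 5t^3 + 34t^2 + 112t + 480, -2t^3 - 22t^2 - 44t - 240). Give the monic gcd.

Repeated division with remainder:
  -t^4 + 5t^3 + 34t^2 + 112t + 480 = ((1/2)t - 8)(-2t^3 - 22t^2 - 44t - 240) + (-120t^2 - 120t - 1440)
  -2t^3 - 22t^2 - 44t - 240 = ((1/60)t + 1/6)(-120t^2 - 120t - 1440) + (0)
Last nonzero remainder: -120t^2 - 120t - 1440. Dividing through by -120 gives the monic gcd t^2 + t + 12.

t^2 + t + 12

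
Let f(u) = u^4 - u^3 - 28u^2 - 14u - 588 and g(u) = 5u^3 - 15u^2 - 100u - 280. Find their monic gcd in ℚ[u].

Apply the Euclidean algorithm:
  u^4 - u^3 - 28u^2 - 14u - 588 = ((1/5)u + 2/5)(5u^3 - 15u^2 - 100u - 280) + (-2u^2 + 82u - 476)
  5u^3 - 15u^2 - 100u - 280 = (-(5/2)u - 95)(-2u^2 + 82u - 476) + (6500u - 45500)
  -2u^2 + 82u - 476 = (-(1/3250)u + 17/1625)(6500u - 45500) + (0)
Last nonzero remainder: 6500u - 45500. Dividing through by 6500 gives the monic gcd u - 7.

u - 7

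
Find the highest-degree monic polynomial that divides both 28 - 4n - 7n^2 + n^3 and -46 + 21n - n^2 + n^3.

-2 + n

Repeated division with remainder:
  n^3 - 7n^2 - 4n + 28 = (n^3 - n^2 + 21n - 46) + (-6n^2 - 25n + 74)
  n^3 - n^2 + 21n - 46 = (-(1/6)n + 31/36)(-6n^2 - 25n + 74) + ((1975/36)n - 1975/18)
  -6n^2 - 25n + 74 = (-(216/1975)n - 1332/1975)((1975/36)n - 1975/18) + (0)
Last nonzero remainder: (1975/36)n - 1975/18. Dividing through by 1975/36 gives the monic gcd n - 2.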